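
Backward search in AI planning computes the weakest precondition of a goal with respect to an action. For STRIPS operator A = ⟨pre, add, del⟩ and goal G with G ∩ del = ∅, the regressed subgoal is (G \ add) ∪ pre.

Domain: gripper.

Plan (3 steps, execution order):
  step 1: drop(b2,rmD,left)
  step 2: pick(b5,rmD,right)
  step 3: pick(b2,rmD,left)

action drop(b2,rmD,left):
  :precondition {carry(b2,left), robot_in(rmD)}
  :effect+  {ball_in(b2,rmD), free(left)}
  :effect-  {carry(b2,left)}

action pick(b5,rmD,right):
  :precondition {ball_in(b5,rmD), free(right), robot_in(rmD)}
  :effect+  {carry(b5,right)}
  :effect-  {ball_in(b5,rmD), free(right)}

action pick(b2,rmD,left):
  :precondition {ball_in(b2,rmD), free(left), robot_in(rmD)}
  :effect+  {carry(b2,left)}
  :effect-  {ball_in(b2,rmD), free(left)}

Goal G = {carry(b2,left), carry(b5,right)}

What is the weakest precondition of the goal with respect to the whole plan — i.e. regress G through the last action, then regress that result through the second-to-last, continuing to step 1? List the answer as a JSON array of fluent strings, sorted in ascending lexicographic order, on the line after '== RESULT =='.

Regress step by step:
  through step 3 (pick(b2,rmD,left)): drop {carry(b2,left)}, keep {carry(b5,right)}, require {ball_in(b2,rmD), free(left), robot_in(rmD)}
    → {ball_in(b2,rmD), carry(b5,right), free(left), robot_in(rmD)}
  through step 2 (pick(b5,rmD,right)): drop {carry(b5,right)}, keep {ball_in(b2,rmD), free(left), robot_in(rmD)}, require {ball_in(b5,rmD), free(right), robot_in(rmD)}
    → {ball_in(b2,rmD), ball_in(b5,rmD), free(left), free(right), robot_in(rmD)}
  through step 1 (drop(b2,rmD,left)): drop {ball_in(b2,rmD), free(left)}, keep {ball_in(b5,rmD), free(right), robot_in(rmD)}, require {carry(b2,left), robot_in(rmD)}
    → {ball_in(b5,rmD), carry(b2,left), free(right), robot_in(rmD)}

== RESULT ==
["ball_in(b5,rmD)", "carry(b2,left)", "free(right)", "robot_in(rmD)"]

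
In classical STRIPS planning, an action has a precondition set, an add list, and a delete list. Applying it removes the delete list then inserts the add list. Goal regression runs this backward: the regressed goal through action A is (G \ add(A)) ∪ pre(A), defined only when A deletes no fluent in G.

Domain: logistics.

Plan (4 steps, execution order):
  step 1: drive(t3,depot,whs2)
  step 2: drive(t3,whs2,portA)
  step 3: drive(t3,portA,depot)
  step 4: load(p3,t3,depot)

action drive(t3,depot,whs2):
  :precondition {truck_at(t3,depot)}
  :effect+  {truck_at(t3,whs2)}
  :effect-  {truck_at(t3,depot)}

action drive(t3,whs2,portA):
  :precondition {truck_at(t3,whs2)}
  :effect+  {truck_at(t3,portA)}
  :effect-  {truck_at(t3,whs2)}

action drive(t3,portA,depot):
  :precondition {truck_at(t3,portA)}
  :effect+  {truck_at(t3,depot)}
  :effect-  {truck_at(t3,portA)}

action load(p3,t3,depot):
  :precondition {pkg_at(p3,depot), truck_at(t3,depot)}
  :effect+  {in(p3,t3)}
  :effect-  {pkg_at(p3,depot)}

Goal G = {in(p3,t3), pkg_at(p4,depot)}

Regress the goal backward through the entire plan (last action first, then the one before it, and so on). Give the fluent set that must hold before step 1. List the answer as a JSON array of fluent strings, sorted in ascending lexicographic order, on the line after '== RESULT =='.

Regress step by step:
  through step 4 (load(p3,t3,depot)): drop {in(p3,t3)}, keep {pkg_at(p4,depot)}, require {pkg_at(p3,depot), truck_at(t3,depot)}
    → {pkg_at(p3,depot), pkg_at(p4,depot), truck_at(t3,depot)}
  through step 3 (drive(t3,portA,depot)): drop {truck_at(t3,depot)}, keep {pkg_at(p3,depot), pkg_at(p4,depot)}, require {truck_at(t3,portA)}
    → {pkg_at(p3,depot), pkg_at(p4,depot), truck_at(t3,portA)}
  through step 2 (drive(t3,whs2,portA)): drop {truck_at(t3,portA)}, keep {pkg_at(p3,depot), pkg_at(p4,depot)}, require {truck_at(t3,whs2)}
    → {pkg_at(p3,depot), pkg_at(p4,depot), truck_at(t3,whs2)}
  through step 1 (drive(t3,depot,whs2)): drop {truck_at(t3,whs2)}, keep {pkg_at(p3,depot), pkg_at(p4,depot)}, require {truck_at(t3,depot)}
    → {pkg_at(p3,depot), pkg_at(p4,depot), truck_at(t3,depot)}

== RESULT ==
["pkg_at(p3,depot)", "pkg_at(p4,depot)", "truck_at(t3,depot)"]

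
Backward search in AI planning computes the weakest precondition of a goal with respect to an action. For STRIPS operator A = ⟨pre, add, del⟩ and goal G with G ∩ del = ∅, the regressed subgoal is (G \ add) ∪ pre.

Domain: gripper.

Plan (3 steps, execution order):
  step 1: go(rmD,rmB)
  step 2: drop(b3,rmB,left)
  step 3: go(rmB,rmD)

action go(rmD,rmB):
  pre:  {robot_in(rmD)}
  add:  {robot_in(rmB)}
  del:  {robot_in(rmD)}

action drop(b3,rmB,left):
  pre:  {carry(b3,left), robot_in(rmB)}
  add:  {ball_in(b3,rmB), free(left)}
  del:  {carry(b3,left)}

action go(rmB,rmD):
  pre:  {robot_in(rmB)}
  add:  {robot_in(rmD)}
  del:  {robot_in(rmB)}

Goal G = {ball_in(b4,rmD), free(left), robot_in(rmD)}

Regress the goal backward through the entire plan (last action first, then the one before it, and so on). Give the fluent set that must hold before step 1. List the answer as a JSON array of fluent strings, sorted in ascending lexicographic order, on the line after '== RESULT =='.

Regress step by step:
  through step 3 (go(rmB,rmD)): drop {robot_in(rmD)}, keep {ball_in(b4,rmD), free(left)}, require {robot_in(rmB)}
    → {ball_in(b4,rmD), free(left), robot_in(rmB)}
  through step 2 (drop(b3,rmB,left)): drop {free(left)}, keep {ball_in(b4,rmD), robot_in(rmB)}, require {carry(b3,left), robot_in(rmB)}
    → {ball_in(b4,rmD), carry(b3,left), robot_in(rmB)}
  through step 1 (go(rmD,rmB)): drop {robot_in(rmB)}, keep {ball_in(b4,rmD), carry(b3,left)}, require {robot_in(rmD)}
    → {ball_in(b4,rmD), carry(b3,left), robot_in(rmD)}

== RESULT ==
["ball_in(b4,rmD)", "carry(b3,left)", "robot_in(rmD)"]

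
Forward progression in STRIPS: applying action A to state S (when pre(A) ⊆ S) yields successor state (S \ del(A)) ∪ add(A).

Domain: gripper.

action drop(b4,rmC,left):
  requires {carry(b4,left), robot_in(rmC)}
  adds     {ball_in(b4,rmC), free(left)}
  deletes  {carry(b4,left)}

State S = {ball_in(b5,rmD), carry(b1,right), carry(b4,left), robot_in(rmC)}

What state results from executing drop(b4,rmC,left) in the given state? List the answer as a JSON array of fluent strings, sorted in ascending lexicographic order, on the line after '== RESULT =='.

Progress:
  pre ⊆ S: {carry(b4,left), robot_in(rmC)} ⊆ S  — applicable
  S \ del = {ball_in(b5,rmD), carry(b1,right), robot_in(rmC)}
  ∪ add   = {ball_in(b4,rmC), ball_in(b5,rmD), carry(b1,right), free(left), robot_in(rmC)}

== RESULT ==
["ball_in(b4,rmC)", "ball_in(b5,rmD)", "carry(b1,right)", "free(left)", "robot_in(rmC)"]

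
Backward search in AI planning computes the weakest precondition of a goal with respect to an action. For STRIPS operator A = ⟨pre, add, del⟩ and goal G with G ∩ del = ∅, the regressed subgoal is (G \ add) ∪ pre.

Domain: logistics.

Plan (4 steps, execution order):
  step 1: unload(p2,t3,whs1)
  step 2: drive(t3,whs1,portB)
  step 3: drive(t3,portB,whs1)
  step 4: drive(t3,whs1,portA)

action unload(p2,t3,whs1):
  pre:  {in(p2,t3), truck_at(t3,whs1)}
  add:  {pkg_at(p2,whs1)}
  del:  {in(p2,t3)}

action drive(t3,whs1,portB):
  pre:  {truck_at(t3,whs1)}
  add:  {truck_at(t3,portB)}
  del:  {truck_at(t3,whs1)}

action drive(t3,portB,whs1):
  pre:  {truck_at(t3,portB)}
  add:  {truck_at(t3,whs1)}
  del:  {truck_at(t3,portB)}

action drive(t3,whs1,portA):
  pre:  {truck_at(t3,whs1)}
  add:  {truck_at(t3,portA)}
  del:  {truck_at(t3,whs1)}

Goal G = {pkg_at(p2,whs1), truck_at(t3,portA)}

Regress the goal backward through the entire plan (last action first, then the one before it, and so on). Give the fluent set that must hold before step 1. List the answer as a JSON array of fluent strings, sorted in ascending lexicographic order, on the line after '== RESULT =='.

Regress step by step:
  through step 4 (drive(t3,whs1,portA)): drop {truck_at(t3,portA)}, keep {pkg_at(p2,whs1)}, require {truck_at(t3,whs1)}
    → {pkg_at(p2,whs1), truck_at(t3,whs1)}
  through step 3 (drive(t3,portB,whs1)): drop {truck_at(t3,whs1)}, keep {pkg_at(p2,whs1)}, require {truck_at(t3,portB)}
    → {pkg_at(p2,whs1), truck_at(t3,portB)}
  through step 2 (drive(t3,whs1,portB)): drop {truck_at(t3,portB)}, keep {pkg_at(p2,whs1)}, require {truck_at(t3,whs1)}
    → {pkg_at(p2,whs1), truck_at(t3,whs1)}
  through step 1 (unload(p2,t3,whs1)): drop {pkg_at(p2,whs1)}, keep {truck_at(t3,whs1)}, require {in(p2,t3), truck_at(t3,whs1)}
    → {in(p2,t3), truck_at(t3,whs1)}

== RESULT ==
["in(p2,t3)", "truck_at(t3,whs1)"]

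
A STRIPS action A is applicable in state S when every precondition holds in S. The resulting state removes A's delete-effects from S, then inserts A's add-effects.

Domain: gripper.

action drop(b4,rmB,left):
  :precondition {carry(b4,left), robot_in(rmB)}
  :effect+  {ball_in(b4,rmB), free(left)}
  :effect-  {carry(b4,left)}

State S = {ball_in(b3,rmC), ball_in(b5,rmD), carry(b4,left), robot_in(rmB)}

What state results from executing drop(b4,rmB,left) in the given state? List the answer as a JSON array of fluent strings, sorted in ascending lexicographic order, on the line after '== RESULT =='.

Compute (S \ del) ∪ add:
  pre ⊆ S: {carry(b4,left), robot_in(rmB)} ⊆ S  — applicable
  S \ del = {ball_in(b3,rmC), ball_in(b5,rmD), robot_in(rmB)}
  ∪ add   = {ball_in(b3,rmC), ball_in(b4,rmB), ball_in(b5,rmD), free(left), robot_in(rmB)}

== RESULT ==
["ball_in(b3,rmC)", "ball_in(b4,rmB)", "ball_in(b5,rmD)", "free(left)", "robot_in(rmB)"]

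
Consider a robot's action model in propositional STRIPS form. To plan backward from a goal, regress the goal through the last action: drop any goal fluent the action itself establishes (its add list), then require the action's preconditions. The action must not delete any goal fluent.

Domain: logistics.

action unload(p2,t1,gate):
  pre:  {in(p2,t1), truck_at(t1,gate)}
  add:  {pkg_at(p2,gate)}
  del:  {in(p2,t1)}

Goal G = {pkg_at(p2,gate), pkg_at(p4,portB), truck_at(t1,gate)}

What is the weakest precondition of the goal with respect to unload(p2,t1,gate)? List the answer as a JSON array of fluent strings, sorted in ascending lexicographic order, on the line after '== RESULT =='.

Regress:
  G ∩ del = {}  (empty — regression defined)
  G \ add = {pkg_at(p2,gate), pkg_at(p4,portB), truck_at(t1,gate)} \ {pkg_at(p2,gate)} = {pkg_at(p4,portB), truck_at(t1,gate)}
  ∪ pre   = {pkg_at(p4,portB), truck_at(t1,gate)} ∪ {in(p2,t1), truck_at(t1,gate)}
          = {in(p2,t1), pkg_at(p4,portB), truck_at(t1,gate)}

== RESULT ==
["in(p2,t1)", "pkg_at(p4,portB)", "truck_at(t1,gate)"]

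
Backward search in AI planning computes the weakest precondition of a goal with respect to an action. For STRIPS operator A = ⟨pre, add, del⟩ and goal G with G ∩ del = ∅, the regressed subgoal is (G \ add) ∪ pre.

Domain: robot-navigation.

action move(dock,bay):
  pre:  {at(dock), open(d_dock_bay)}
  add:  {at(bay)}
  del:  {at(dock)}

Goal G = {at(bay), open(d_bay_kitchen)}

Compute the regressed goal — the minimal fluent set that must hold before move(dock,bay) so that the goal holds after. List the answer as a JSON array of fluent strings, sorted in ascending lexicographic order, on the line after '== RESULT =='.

Compute (G \ add) ∪ pre:
  G ∩ del = {}  (empty — regression defined)
  G \ add = {at(bay), open(d_bay_kitchen)} \ {at(bay)} = {open(d_bay_kitchen)}
  ∪ pre   = {open(d_bay_kitchen)} ∪ {at(dock), open(d_dock_bay)}
          = {at(dock), open(d_bay_kitchen), open(d_dock_bay)}

== RESULT ==
["at(dock)", "open(d_bay_kitchen)", "open(d_dock_bay)"]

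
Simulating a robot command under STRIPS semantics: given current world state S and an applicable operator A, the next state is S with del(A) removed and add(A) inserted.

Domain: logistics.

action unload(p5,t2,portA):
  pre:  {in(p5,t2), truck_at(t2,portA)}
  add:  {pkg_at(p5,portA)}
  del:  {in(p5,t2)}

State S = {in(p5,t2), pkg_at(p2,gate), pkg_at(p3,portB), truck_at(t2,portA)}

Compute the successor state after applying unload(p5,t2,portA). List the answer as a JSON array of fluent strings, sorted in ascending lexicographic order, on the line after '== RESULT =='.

Progress:
  pre ⊆ S: {in(p5,t2), truck_at(t2,portA)} ⊆ S  — applicable
  S \ del = {pkg_at(p2,gate), pkg_at(p3,portB), truck_at(t2,portA)}
  ∪ add   = {pkg_at(p2,gate), pkg_at(p3,portB), pkg_at(p5,portA), truck_at(t2,portA)}

== RESULT ==
["pkg_at(p2,gate)", "pkg_at(p3,portB)", "pkg_at(p5,portA)", "truck_at(t2,portA)"]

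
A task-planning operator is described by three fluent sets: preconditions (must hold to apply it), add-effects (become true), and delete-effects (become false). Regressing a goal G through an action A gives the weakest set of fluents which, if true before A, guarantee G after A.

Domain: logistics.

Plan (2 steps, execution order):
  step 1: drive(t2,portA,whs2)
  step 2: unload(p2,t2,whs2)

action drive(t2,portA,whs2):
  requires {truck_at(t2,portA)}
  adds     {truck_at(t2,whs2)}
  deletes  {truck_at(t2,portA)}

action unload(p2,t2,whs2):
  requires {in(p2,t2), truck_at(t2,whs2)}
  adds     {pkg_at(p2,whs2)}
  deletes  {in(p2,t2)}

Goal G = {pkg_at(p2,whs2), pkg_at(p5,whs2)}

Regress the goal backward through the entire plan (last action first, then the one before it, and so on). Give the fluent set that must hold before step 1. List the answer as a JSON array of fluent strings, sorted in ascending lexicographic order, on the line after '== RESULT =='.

Regress step by step:
  through step 2 (unload(p2,t2,whs2)): drop {pkg_at(p2,whs2)}, keep {pkg_at(p5,whs2)}, require {in(p2,t2), truck_at(t2,whs2)}
    → {in(p2,t2), pkg_at(p5,whs2), truck_at(t2,whs2)}
  through step 1 (drive(t2,portA,whs2)): drop {truck_at(t2,whs2)}, keep {in(p2,t2), pkg_at(p5,whs2)}, require {truck_at(t2,portA)}
    → {in(p2,t2), pkg_at(p5,whs2), truck_at(t2,portA)}

== RESULT ==
["in(p2,t2)", "pkg_at(p5,whs2)", "truck_at(t2,portA)"]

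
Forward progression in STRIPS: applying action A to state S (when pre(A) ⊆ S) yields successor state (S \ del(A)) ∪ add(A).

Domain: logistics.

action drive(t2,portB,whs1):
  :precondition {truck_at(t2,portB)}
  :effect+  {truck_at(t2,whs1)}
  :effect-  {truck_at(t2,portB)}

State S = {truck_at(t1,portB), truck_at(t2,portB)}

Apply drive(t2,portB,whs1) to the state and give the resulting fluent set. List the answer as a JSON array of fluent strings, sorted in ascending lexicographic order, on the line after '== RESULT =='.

Compute (S \ del) ∪ add:
  pre ⊆ S: {truck_at(t2,portB)} ⊆ S  — applicable
  S \ del = {truck_at(t1,portB)}
  ∪ add   = {truck_at(t1,portB), truck_at(t2,whs1)}

== RESULT ==
["truck_at(t1,portB)", "truck_at(t2,whs1)"]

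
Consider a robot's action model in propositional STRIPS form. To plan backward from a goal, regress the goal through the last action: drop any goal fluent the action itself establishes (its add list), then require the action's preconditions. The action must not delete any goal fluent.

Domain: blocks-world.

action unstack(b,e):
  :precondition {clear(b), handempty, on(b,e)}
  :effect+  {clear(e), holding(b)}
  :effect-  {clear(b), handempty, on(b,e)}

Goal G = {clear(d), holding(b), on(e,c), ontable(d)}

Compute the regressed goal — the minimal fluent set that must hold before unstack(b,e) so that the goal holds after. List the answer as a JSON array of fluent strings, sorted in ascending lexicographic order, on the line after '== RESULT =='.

Regress:
  G ∩ del = {}  (empty — regression defined)
  G \ add = {clear(d), holding(b), on(e,c), ontable(d)} \ {clear(e), holding(b)} = {clear(d), on(e,c), ontable(d)}
  ∪ pre   = {clear(d), on(e,c), ontable(d)} ∪ {clear(b), handempty, on(b,e)}
          = {clear(b), clear(d), handempty, on(b,e), on(e,c), ontable(d)}

== RESULT ==
["clear(b)", "clear(d)", "handempty", "on(b,e)", "on(e,c)", "ontable(d)"]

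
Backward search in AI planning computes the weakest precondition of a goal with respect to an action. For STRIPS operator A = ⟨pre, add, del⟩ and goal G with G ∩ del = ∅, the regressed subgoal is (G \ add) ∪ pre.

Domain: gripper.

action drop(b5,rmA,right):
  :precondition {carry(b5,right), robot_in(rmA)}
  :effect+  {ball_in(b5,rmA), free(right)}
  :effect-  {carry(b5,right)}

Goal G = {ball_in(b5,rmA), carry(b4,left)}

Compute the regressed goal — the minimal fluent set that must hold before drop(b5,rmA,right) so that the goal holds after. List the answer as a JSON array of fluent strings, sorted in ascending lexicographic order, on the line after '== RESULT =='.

Regress:
  G ∩ del = {}  (empty — regression defined)
  G \ add = {ball_in(b5,rmA), carry(b4,left)} \ {ball_in(b5,rmA), free(right)} = {carry(b4,left)}
  ∪ pre   = {carry(b4,left)} ∪ {carry(b5,right), robot_in(rmA)}
          = {carry(b4,left), carry(b5,right), robot_in(rmA)}

== RESULT ==
["carry(b4,left)", "carry(b5,right)", "robot_in(rmA)"]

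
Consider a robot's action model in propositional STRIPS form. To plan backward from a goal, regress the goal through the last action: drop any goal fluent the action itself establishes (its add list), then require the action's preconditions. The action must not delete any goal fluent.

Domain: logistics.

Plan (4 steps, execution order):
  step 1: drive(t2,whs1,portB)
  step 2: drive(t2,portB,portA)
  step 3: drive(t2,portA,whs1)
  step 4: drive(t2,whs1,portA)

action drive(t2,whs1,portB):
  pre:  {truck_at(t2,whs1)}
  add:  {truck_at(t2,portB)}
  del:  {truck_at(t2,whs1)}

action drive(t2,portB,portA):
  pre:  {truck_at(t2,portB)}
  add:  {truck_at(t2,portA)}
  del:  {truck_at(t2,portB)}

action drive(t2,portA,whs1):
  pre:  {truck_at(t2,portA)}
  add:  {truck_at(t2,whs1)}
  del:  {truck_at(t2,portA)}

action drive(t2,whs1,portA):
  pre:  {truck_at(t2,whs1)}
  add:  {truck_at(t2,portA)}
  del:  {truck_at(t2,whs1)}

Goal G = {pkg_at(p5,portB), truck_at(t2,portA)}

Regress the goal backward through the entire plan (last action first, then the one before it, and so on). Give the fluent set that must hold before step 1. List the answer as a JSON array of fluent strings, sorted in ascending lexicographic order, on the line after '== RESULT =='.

Work backward from the goal:
  through step 4 (drive(t2,whs1,portA)): drop {truck_at(t2,portA)}, keep {pkg_at(p5,portB)}, require {truck_at(t2,whs1)}
    → {pkg_at(p5,portB), truck_at(t2,whs1)}
  through step 3 (drive(t2,portA,whs1)): drop {truck_at(t2,whs1)}, keep {pkg_at(p5,portB)}, require {truck_at(t2,portA)}
    → {pkg_at(p5,portB), truck_at(t2,portA)}
  through step 2 (drive(t2,portB,portA)): drop {truck_at(t2,portA)}, keep {pkg_at(p5,portB)}, require {truck_at(t2,portB)}
    → {pkg_at(p5,portB), truck_at(t2,portB)}
  through step 1 (drive(t2,whs1,portB)): drop {truck_at(t2,portB)}, keep {pkg_at(p5,portB)}, require {truck_at(t2,whs1)}
    → {pkg_at(p5,portB), truck_at(t2,whs1)}

== RESULT ==
["pkg_at(p5,portB)", "truck_at(t2,whs1)"]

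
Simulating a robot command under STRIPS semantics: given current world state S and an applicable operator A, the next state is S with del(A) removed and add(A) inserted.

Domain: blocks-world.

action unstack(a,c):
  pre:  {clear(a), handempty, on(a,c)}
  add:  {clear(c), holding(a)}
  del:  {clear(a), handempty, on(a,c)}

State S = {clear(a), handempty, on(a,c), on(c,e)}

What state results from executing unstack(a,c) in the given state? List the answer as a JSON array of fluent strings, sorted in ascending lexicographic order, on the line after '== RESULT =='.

Progress:
  pre ⊆ S: {clear(a), handempty, on(a,c)} ⊆ S  — applicable
  S \ del = {on(c,e)}
  ∪ add   = {clear(c), holding(a), on(c,e)}

== RESULT ==
["clear(c)", "holding(a)", "on(c,e)"]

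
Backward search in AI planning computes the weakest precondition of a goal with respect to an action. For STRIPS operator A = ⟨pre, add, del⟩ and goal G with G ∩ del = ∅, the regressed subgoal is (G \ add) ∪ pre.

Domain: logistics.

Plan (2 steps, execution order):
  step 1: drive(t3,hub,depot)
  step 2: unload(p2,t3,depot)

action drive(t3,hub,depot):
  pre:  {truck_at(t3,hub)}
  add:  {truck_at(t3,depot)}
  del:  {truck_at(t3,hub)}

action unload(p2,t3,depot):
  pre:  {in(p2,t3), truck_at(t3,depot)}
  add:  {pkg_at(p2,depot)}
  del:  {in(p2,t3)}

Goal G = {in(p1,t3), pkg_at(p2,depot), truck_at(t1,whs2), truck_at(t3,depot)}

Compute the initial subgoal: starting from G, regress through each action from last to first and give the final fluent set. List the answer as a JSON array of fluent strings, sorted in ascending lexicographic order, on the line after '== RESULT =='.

Regress step by step:
  through step 2 (unload(p2,t3,depot)): drop {pkg_at(p2,depot)}, keep {in(p1,t3), truck_at(t1,whs2), truck_at(t3,depot)}, require {in(p2,t3), truck_at(t3,depot)}
    → {in(p1,t3), in(p2,t3), truck_at(t1,whs2), truck_at(t3,depot)}
  through step 1 (drive(t3,hub,depot)): drop {truck_at(t3,depot)}, keep {in(p1,t3), in(p2,t3), truck_at(t1,whs2)}, require {truck_at(t3,hub)}
    → {in(p1,t3), in(p2,t3), truck_at(t1,whs2), truck_at(t3,hub)}

== RESULT ==
["in(p1,t3)", "in(p2,t3)", "truck_at(t1,whs2)", "truck_at(t3,hub)"]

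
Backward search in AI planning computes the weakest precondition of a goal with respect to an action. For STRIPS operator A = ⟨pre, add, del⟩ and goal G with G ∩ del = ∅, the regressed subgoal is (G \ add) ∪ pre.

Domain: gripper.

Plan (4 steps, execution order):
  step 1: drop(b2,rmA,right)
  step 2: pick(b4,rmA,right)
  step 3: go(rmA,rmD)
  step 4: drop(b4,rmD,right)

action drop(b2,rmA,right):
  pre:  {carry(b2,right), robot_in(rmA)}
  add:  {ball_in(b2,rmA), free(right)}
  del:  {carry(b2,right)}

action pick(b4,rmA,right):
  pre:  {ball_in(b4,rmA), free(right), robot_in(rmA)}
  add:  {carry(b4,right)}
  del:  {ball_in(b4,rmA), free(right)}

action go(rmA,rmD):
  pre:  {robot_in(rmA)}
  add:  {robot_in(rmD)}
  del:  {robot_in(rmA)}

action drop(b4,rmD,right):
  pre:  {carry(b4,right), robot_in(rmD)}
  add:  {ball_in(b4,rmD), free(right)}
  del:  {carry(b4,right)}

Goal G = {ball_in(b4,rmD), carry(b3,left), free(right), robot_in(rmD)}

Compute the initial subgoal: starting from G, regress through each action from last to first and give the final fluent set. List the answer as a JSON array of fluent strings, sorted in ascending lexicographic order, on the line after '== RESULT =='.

Regress step by step:
  through step 4 (drop(b4,rmD,right)): drop {ball_in(b4,rmD), free(right)}, keep {carry(b3,left), robot_in(rmD)}, require {carry(b4,right), robot_in(rmD)}
    → {carry(b3,left), carry(b4,right), robot_in(rmD)}
  through step 3 (go(rmA,rmD)): drop {robot_in(rmD)}, keep {carry(b3,left), carry(b4,right)}, require {robot_in(rmA)}
    → {carry(b3,left), carry(b4,right), robot_in(rmA)}
  through step 2 (pick(b4,rmA,right)): drop {carry(b4,right)}, keep {carry(b3,left), robot_in(rmA)}, require {ball_in(b4,rmA), free(right), robot_in(rmA)}
    → {ball_in(b4,rmA), carry(b3,left), free(right), robot_in(rmA)}
  through step 1 (drop(b2,rmA,right)): drop {free(right)}, keep {ball_in(b4,rmA), carry(b3,left), robot_in(rmA)}, require {carry(b2,right), robot_in(rmA)}
    → {ball_in(b4,rmA), carry(b2,right), carry(b3,left), robot_in(rmA)}

== RESULT ==
["ball_in(b4,rmA)", "carry(b2,right)", "carry(b3,left)", "robot_in(rmA)"]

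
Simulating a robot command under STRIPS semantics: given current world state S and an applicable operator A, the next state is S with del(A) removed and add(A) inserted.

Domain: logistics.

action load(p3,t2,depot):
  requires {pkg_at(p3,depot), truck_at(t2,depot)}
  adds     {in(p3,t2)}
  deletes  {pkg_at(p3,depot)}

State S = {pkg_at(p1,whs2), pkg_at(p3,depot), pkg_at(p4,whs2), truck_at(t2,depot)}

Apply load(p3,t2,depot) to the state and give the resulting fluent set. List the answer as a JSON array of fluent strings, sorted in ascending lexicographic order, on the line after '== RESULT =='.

Compute (S \ del) ∪ add:
  pre ⊆ S: {pkg_at(p3,depot), truck_at(t2,depot)} ⊆ S  — applicable
  S \ del = {pkg_at(p1,whs2), pkg_at(p4,whs2), truck_at(t2,depot)}
  ∪ add   = {in(p3,t2), pkg_at(p1,whs2), pkg_at(p4,whs2), truck_at(t2,depot)}

== RESULT ==
["in(p3,t2)", "pkg_at(p1,whs2)", "pkg_at(p4,whs2)", "truck_at(t2,depot)"]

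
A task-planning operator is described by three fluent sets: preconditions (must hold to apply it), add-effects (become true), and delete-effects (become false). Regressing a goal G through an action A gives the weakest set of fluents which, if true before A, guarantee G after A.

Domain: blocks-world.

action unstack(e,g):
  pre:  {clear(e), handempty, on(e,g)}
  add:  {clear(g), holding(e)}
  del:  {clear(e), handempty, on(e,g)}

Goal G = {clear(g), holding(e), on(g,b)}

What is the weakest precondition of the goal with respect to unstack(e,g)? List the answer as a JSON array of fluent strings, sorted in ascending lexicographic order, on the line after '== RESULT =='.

Regress:
  G ∩ del = {}  (empty — regression defined)
  G \ add = {clear(g), holding(e), on(g,b)} \ {clear(g), holding(e)} = {on(g,b)}
  ∪ pre   = {on(g,b)} ∪ {clear(e), handempty, on(e,g)}
          = {clear(e), handempty, on(e,g), on(g,b)}

== RESULT ==
["clear(e)", "handempty", "on(e,g)", "on(g,b)"]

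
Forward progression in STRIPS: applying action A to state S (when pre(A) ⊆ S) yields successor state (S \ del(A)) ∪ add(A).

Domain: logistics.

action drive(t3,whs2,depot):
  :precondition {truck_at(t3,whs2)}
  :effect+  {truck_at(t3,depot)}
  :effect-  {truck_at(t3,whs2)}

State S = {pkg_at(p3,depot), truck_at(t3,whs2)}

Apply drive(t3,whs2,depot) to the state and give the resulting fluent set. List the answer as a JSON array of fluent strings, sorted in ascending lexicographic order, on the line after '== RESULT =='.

Progress:
  pre ⊆ S: {truck_at(t3,whs2)} ⊆ S  — applicable
  S \ del = {pkg_at(p3,depot)}
  ∪ add   = {pkg_at(p3,depot), truck_at(t3,depot)}

== RESULT ==
["pkg_at(p3,depot)", "truck_at(t3,depot)"]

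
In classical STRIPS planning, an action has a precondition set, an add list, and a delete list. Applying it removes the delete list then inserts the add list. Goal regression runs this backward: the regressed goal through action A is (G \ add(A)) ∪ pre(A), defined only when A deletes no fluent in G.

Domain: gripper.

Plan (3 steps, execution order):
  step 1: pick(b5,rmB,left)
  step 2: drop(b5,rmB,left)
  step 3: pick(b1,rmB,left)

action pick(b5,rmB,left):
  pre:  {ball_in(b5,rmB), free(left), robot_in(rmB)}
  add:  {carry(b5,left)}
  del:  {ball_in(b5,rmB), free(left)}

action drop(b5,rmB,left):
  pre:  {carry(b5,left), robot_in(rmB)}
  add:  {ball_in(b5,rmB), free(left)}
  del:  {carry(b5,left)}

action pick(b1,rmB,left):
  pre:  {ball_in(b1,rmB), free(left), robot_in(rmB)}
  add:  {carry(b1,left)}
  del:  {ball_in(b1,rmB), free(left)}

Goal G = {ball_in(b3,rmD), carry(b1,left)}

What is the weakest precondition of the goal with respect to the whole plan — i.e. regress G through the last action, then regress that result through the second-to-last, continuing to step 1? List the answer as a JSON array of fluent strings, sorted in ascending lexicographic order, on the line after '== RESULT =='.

Work backward from the goal:
  through step 3 (pick(b1,rmB,left)): drop {carry(b1,left)}, keep {ball_in(b3,rmD)}, require {ball_in(b1,rmB), free(left), robot_in(rmB)}
    → {ball_in(b1,rmB), ball_in(b3,rmD), free(left), robot_in(rmB)}
  through step 2 (drop(b5,rmB,left)): drop {free(left)}, keep {ball_in(b1,rmB), ball_in(b3,rmD), robot_in(rmB)}, require {carry(b5,left), robot_in(rmB)}
    → {ball_in(b1,rmB), ball_in(b3,rmD), carry(b5,left), robot_in(rmB)}
  through step 1 (pick(b5,rmB,left)): drop {carry(b5,left)}, keep {ball_in(b1,rmB), ball_in(b3,rmD), robot_in(rmB)}, require {ball_in(b5,rmB), free(left), robot_in(rmB)}
    → {ball_in(b1,rmB), ball_in(b3,rmD), ball_in(b5,rmB), free(left), robot_in(rmB)}

== RESULT ==
["ball_in(b1,rmB)", "ball_in(b3,rmD)", "ball_in(b5,rmB)", "free(left)", "robot_in(rmB)"]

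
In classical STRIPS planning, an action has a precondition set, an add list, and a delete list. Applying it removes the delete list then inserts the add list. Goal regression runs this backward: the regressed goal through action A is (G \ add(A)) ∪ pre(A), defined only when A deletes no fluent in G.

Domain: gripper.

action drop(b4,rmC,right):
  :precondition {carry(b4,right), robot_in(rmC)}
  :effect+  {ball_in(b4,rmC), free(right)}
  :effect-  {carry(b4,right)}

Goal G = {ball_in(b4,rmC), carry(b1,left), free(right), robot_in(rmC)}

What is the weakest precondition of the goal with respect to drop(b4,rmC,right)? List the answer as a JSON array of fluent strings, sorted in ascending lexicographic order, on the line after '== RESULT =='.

Compute (G \ add) ∪ pre:
  G ∩ del = {}  (empty — regression defined)
  G \ add = {ball_in(b4,rmC), carry(b1,left), free(right), robot_in(rmC)} \ {ball_in(b4,rmC), free(right)} = {carry(b1,left), robot_in(rmC)}
  ∪ pre   = {carry(b1,left), robot_in(rmC)} ∪ {carry(b4,right), robot_in(rmC)}
          = {carry(b1,left), carry(b4,right), robot_in(rmC)}

== RESULT ==
["carry(b1,left)", "carry(b4,right)", "robot_in(rmC)"]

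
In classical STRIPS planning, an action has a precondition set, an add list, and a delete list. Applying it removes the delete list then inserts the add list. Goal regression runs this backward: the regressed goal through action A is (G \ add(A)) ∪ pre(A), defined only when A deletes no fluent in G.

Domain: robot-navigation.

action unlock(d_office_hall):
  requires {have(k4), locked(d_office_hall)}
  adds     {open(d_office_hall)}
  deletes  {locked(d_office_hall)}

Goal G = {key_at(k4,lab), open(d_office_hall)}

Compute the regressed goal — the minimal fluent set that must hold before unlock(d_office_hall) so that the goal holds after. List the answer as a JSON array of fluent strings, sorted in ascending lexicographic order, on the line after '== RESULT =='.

Compute (G \ add) ∪ pre:
  G ∩ del = {}  (empty — regression defined)
  G \ add = {key_at(k4,lab), open(d_office_hall)} \ {open(d_office_hall)} = {key_at(k4,lab)}
  ∪ pre   = {key_at(k4,lab)} ∪ {have(k4), locked(d_office_hall)}
          = {have(k4), key_at(k4,lab), locked(d_office_hall)}

== RESULT ==
["have(k4)", "key_at(k4,lab)", "locked(d_office_hall)"]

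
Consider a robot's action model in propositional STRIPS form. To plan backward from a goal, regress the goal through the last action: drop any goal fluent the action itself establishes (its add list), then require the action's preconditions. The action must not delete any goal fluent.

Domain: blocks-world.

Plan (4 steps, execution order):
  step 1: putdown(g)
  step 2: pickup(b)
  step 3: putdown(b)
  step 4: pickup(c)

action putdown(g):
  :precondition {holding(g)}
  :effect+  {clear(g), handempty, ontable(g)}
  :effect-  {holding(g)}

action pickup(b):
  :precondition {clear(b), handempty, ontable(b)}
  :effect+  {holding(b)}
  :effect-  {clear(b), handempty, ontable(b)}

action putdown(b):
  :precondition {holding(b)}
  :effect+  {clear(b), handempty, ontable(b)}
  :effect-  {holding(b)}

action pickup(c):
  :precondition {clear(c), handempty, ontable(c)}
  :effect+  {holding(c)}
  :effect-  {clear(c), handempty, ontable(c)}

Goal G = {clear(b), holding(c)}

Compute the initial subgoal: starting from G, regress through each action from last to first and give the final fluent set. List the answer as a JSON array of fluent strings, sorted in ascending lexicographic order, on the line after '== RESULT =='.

Work backward from the goal:
  through step 4 (pickup(c)): drop {holding(c)}, keep {clear(b)}, require {clear(c), handempty, ontable(c)}
    → {clear(b), clear(c), handempty, ontable(c)}
  through step 3 (putdown(b)): drop {clear(b), handempty}, keep {clear(c), ontable(c)}, require {holding(b)}
    → {clear(c), holding(b), ontable(c)}
  through step 2 (pickup(b)): drop {holding(b)}, keep {clear(c), ontable(c)}, require {clear(b), handempty, ontable(b)}
    → {clear(b), clear(c), handempty, ontable(b), ontable(c)}
  through step 1 (putdown(g)): drop {handempty}, keep {clear(b), clear(c), ontable(b), ontable(c)}, require {holding(g)}
    → {clear(b), clear(c), holding(g), ontable(b), ontable(c)}

== RESULT ==
["clear(b)", "clear(c)", "holding(g)", "ontable(b)", "ontable(c)"]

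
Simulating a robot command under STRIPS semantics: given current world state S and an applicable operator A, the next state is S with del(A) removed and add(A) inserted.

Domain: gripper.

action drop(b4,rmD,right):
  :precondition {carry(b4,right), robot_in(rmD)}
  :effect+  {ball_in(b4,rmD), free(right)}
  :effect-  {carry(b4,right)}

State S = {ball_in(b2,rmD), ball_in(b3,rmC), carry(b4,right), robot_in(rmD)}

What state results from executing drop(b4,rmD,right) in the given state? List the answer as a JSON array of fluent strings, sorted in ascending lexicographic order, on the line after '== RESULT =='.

Compute (S \ del) ∪ add:
  pre ⊆ S: {carry(b4,right), robot_in(rmD)} ⊆ S  — applicable
  S \ del = {ball_in(b2,rmD), ball_in(b3,rmC), robot_in(rmD)}
  ∪ add   = {ball_in(b2,rmD), ball_in(b3,rmC), ball_in(b4,rmD), free(right), robot_in(rmD)}

== RESULT ==
["ball_in(b2,rmD)", "ball_in(b3,rmC)", "ball_in(b4,rmD)", "free(right)", "robot_in(rmD)"]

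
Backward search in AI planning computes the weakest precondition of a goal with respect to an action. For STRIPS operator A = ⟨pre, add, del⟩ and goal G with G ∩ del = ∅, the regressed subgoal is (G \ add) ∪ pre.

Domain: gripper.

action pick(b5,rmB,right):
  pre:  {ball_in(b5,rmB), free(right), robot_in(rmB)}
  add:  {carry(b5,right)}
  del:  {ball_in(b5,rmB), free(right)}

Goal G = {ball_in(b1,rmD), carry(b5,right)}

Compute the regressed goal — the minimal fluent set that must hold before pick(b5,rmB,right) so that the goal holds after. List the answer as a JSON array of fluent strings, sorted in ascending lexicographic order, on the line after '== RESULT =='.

Compute (G \ add) ∪ pre:
  G ∩ del = {}  (empty — regression defined)
  G \ add = {ball_in(b1,rmD), carry(b5,right)} \ {carry(b5,right)} = {ball_in(b1,rmD)}
  ∪ pre   = {ball_in(b1,rmD)} ∪ {ball_in(b5,rmB), free(right), robot_in(rmB)}
          = {ball_in(b1,rmD), ball_in(b5,rmB), free(right), robot_in(rmB)}

== RESULT ==
["ball_in(b1,rmD)", "ball_in(b5,rmB)", "free(right)", "robot_in(rmB)"]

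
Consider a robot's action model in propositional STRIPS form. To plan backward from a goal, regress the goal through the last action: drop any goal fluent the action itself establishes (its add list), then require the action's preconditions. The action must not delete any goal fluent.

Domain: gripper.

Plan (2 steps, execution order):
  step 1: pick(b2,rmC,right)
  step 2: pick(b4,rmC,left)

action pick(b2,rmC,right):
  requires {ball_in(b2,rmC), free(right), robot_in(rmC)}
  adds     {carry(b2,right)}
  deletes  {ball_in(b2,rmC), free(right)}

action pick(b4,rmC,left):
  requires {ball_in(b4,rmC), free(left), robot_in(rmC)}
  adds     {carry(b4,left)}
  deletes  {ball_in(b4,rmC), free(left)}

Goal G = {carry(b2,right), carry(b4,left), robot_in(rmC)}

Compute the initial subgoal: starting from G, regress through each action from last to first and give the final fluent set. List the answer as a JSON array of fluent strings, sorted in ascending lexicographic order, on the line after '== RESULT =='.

Work backward from the goal:
  through step 2 (pick(b4,rmC,left)): drop {carry(b4,left)}, keep {carry(b2,right), robot_in(rmC)}, require {ball_in(b4,rmC), free(left), robot_in(rmC)}
    → {ball_in(b4,rmC), carry(b2,right), free(left), robot_in(rmC)}
  through step 1 (pick(b2,rmC,right)): drop {carry(b2,right)}, keep {ball_in(b4,rmC), free(left), robot_in(rmC)}, require {ball_in(b2,rmC), free(right), robot_in(rmC)}
    → {ball_in(b2,rmC), ball_in(b4,rmC), free(left), free(right), robot_in(rmC)}

== RESULT ==
["ball_in(b2,rmC)", "ball_in(b4,rmC)", "free(left)", "free(right)", "robot_in(rmC)"]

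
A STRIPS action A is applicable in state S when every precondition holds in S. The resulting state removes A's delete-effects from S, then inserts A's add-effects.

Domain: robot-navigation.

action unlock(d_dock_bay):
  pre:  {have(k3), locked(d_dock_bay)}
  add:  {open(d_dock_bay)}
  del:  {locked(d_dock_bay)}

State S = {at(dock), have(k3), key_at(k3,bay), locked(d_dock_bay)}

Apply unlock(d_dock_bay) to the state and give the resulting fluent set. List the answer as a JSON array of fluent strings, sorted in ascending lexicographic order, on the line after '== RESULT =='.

Progress:
  pre ⊆ S: {have(k3), locked(d_dock_bay)} ⊆ S  — applicable
  S \ del = {at(dock), have(k3), key_at(k3,bay)}
  ∪ add   = {at(dock), have(k3), key_at(k3,bay), open(d_dock_bay)}

== RESULT ==
["at(dock)", "have(k3)", "key_at(k3,bay)", "open(d_dock_bay)"]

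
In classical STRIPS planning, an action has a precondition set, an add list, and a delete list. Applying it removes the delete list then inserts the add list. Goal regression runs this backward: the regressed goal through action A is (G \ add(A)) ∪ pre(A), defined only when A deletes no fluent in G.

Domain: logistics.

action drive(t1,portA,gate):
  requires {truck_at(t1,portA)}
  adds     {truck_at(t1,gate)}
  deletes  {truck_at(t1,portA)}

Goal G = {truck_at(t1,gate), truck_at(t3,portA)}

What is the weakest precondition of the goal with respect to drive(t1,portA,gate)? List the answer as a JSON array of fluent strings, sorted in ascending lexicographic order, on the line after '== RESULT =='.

Compute (G \ add) ∪ pre:
  G ∩ del = {}  (empty — regression defined)
  G \ add = {truck_at(t1,gate), truck_at(t3,portA)} \ {truck_at(t1,gate)} = {truck_at(t3,portA)}
  ∪ pre   = {truck_at(t3,portA)} ∪ {truck_at(t1,portA)}
          = {truck_at(t1,portA), truck_at(t3,portA)}

== RESULT ==
["truck_at(t1,portA)", "truck_at(t3,portA)"]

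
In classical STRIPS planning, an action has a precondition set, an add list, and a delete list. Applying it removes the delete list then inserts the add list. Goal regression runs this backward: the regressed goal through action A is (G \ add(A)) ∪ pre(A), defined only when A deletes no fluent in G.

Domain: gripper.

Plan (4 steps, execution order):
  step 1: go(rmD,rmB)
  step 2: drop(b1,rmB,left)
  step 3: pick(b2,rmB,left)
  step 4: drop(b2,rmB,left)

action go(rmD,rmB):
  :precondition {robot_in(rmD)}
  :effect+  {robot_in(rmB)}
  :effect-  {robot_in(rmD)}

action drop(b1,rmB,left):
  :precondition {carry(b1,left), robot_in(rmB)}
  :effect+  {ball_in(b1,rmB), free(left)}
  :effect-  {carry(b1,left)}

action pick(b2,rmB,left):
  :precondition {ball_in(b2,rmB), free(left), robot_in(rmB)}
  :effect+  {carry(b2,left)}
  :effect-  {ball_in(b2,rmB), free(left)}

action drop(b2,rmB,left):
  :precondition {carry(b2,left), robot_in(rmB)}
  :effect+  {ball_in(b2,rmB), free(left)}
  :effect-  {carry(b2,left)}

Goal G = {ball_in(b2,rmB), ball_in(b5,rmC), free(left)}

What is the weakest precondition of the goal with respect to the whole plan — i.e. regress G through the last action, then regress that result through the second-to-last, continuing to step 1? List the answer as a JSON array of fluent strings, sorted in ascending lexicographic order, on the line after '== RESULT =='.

Regress step by step:
  through step 4 (drop(b2,rmB,left)): drop {ball_in(b2,rmB), free(left)}, keep {ball_in(b5,rmC)}, require {carry(b2,left), robot_in(rmB)}
    → {ball_in(b5,rmC), carry(b2,left), robot_in(rmB)}
  through step 3 (pick(b2,rmB,left)): drop {carry(b2,left)}, keep {ball_in(b5,rmC), robot_in(rmB)}, require {ball_in(b2,rmB), free(left), robot_in(rmB)}
    → {ball_in(b2,rmB), ball_in(b5,rmC), free(left), robot_in(rmB)}
  through step 2 (drop(b1,rmB,left)): drop {free(left)}, keep {ball_in(b2,rmB), ball_in(b5,rmC), robot_in(rmB)}, require {carry(b1,left), robot_in(rmB)}
    → {ball_in(b2,rmB), ball_in(b5,rmC), carry(b1,left), robot_in(rmB)}
  through step 1 (go(rmD,rmB)): drop {robot_in(rmB)}, keep {ball_in(b2,rmB), ball_in(b5,rmC), carry(b1,left)}, require {robot_in(rmD)}
    → {ball_in(b2,rmB), ball_in(b5,rmC), carry(b1,left), robot_in(rmD)}

== RESULT ==
["ball_in(b2,rmB)", "ball_in(b5,rmC)", "carry(b1,left)", "robot_in(rmD)"]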